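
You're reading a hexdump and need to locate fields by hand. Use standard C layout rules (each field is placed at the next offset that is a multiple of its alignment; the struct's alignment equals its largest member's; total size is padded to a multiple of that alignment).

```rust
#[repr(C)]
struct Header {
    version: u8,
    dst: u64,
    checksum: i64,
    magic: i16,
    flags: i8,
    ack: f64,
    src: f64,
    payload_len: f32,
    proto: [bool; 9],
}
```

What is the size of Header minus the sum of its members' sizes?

0..1  version  (1B, 1-aligned)
1..8  -- padding (7B)
8..16  dst  (8B, 8-aligned)
16..24  checksum  (8B, 8-aligned)
24..26  magic  (2B, 2-aligned)
26..27  flags  (1B, 1-aligned)
27..32  -- padding (5B)
32..40  ack  (8B, 8-aligned)
40..48  src  (8B, 8-aligned)
48..52  payload_len  (4B, 4-aligned)
52..61  proto  (9B, 1-aligned)
61..64  -- tail padding (3B)
sizeof = 64, alignof = 8
data bytes 49, size 64 → padding 15

15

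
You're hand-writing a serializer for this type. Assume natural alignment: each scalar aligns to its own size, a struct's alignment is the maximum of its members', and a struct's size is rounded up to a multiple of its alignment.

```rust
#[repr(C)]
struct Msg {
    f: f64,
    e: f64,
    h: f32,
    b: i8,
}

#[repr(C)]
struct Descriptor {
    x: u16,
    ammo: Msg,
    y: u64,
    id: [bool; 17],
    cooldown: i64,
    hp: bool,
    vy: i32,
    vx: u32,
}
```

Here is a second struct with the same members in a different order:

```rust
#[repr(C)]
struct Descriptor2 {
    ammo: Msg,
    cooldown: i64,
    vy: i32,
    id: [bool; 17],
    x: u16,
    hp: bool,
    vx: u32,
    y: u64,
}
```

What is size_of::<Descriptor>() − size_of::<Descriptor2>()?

16

Msg: @0: f [8B, align 8] → 8; @8: e [8B, align 8] → 16; @16: h [4B, align 4] → 20; @20: b [1B, align 1] → 21; +3 tail pad (align 8); size 24, align 8
@0: x [2B, align 2] → 2
+6 pad (align 8)
@8: ammo [24B, align 8] → 32
@32: y [8B, align 8] → 40
@40: id [17B, align 1] → 57
+7 pad (align 8)
@64: cooldown [8B, align 8] → 72
@72: hp [1B, align 1] → 73
+3 pad (align 4)
@76: vy [4B, align 4] → 80
@80: vx [4B, align 4] → 84
+4 tail pad (align 8)
size 88, align 8
— Descriptor2 —
@0: ammo [24B, align 8] → 24
@24: cooldown [8B, align 8] → 32
@32: vy [4B, align 4] → 36
@36: id [17B, align 1] → 53
+1 pad (align 2)
@54: x [2B, align 2] → 56
@56: hp [1B, align 1] → 57
+3 pad (align 4)
@60: vx [4B, align 4] → 64
@64: y [8B, align 8] → 72
size 72, align 8
88 − 72 = 16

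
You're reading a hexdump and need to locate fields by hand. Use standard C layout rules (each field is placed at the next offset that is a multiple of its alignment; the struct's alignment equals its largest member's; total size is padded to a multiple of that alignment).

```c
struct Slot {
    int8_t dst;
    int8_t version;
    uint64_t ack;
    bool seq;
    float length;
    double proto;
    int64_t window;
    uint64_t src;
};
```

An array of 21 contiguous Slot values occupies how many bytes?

1008

@0: dst [1B, align 1] → 1
@1: version [1B, align 1] → 2
+6 pad (align 8)
@8: ack [8B, align 8] → 16
@16: seq [1B, align 1] → 17
+3 pad (align 4)
@20: length [4B, align 4] → 24
@24: proto [8B, align 8] → 32
@32: window [8B, align 8] → 40
@40: src [8B, align 8] → 48
size 48, align 8
array of 21: 21 × 48 = 1008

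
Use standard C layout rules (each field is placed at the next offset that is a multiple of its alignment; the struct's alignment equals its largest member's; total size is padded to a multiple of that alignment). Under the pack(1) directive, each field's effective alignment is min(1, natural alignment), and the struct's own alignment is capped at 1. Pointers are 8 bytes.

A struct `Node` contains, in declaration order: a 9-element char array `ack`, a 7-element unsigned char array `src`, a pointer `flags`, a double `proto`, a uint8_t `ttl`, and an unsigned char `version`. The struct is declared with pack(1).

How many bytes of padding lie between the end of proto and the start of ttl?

ack at 0 (size 9, align 1) → ends 9
src at 9 (size 7, align 1) → ends 16
flags at 16 (size 8, align 1) → ends 24
proto at 24 (size 8, align 1) → ends 32
ttl at 32 (size 1, align 1) → ends 33

0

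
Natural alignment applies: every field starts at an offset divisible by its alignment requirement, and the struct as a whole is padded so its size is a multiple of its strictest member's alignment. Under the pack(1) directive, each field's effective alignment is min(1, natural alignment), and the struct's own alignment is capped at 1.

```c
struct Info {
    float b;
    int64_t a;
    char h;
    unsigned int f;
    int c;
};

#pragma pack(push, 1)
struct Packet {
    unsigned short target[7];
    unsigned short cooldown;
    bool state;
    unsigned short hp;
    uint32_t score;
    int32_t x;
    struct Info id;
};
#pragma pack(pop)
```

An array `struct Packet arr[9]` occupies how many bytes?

531

Info: 0..4  b  (4B, 4-aligned); 4..8  -- padding (4B); 8..16  a  (8B, 8-aligned); 16..17  h  (1B, 1-aligned); 17..20  -- padding (3B); 20..24  f  (4B, 4-aligned); 24..28  c  (4B, 4-aligned); 28..32  -- tail padding (4B); sizeof = 32, alignof = 8
0..14  target  (14B, 1-aligned)
14..16  cooldown  (2B, 1-aligned)
16..17  state  (1B, 1-aligned)
17..19  hp  (2B, 1-aligned)
19..23  score  (4B, 1-aligned)
23..27  x  (4B, 1-aligned)
27..59  id  (32B, 1-aligned)
sizeof = 59, alignof = 1
array of 9: 9 × 59 = 531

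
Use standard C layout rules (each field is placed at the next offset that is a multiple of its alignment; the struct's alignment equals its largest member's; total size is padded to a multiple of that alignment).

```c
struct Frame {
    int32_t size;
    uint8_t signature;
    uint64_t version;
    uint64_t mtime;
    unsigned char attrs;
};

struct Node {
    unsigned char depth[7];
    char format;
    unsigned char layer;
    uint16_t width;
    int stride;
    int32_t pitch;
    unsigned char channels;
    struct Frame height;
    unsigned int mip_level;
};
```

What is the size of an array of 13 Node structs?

832

Frame: 0..4  size  (4B, 4-aligned); 4..5  signature  (1B, 1-aligned); 5..8  -- padding (3B); 8..16  version  (8B, 8-aligned); 16..24  mtime  (8B, 8-aligned); 24..25  attrs  (1B, 1-aligned); 25..32  -- tail padding (7B); sizeof = 32, alignof = 8
0..7  depth  (7B, 1-aligned)
7..8  format  (1B, 1-aligned)
8..9  layer  (1B, 1-aligned)
9..10  -- padding (1B)
10..12  width  (2B, 2-aligned)
12..16  stride  (4B, 4-aligned)
16..20  pitch  (4B, 4-aligned)
20..21  channels  (1B, 1-aligned)
21..24  -- padding (3B)
24..56  height  (32B, 8-aligned)
56..60  mip_level  (4B, 4-aligned)
60..64  -- tail padding (4B)
sizeof = 64, alignof = 8
array of 13: 13 × 64 = 832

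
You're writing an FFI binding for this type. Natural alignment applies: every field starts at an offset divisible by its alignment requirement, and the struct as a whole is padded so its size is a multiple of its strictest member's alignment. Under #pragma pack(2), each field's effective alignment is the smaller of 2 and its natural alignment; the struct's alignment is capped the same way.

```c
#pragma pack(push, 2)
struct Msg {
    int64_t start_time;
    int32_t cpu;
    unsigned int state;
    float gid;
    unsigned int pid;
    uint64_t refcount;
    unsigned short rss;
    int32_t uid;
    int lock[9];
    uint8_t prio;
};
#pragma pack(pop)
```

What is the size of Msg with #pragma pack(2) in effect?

start_time at 0 (size 8, align 2) → ends 8
cpu at 8 (size 4, align 2) → ends 12
state at 12 (size 4, align 2) → ends 16
gid at 16 (size 4, align 2) → ends 20
pid at 20 (size 4, align 2) → ends 24
refcount at 24 (size 8, align 2) → ends 32
rss at 32 (size 2, align 2) → ends 34
uid at 34 (size 4, align 2) → ends 38
lock at 38 (size 36, align 2) → ends 74
prio at 74 (size 1, align 1) → ends 75
tail pad 1 to reach multiple of 2
total 76 bytes, alignment 2

76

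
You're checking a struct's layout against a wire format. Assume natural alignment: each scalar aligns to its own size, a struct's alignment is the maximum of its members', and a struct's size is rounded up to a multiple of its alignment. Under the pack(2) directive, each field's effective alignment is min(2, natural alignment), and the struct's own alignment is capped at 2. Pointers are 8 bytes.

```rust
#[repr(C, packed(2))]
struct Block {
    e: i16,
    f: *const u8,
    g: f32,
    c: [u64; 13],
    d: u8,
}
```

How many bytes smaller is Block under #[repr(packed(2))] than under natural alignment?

16

natural layout:
  @0: e [2B, align 2] → 2
  +6 pad (align 8)
  @8: f [8B, align 8] → 16
  @16: g [4B, align 4] → 20
  +4 pad (align 8)
  @24: c [104B, align 8] → 128
  @128: d [1B, align 1] → 129
  +7 tail pad (align 8)
  size 136, align 8
packed(2) layout:
  @0: e [2B, align 2] → 2
  @2: f [8B, align 2] → 10
  @10: g [4B, align 2] → 14
  @14: c [104B, align 2] → 118
  @118: d [1B, align 1] → 119
  +1 tail pad (align 2)
  size 120, align 2
136 − 120 = 16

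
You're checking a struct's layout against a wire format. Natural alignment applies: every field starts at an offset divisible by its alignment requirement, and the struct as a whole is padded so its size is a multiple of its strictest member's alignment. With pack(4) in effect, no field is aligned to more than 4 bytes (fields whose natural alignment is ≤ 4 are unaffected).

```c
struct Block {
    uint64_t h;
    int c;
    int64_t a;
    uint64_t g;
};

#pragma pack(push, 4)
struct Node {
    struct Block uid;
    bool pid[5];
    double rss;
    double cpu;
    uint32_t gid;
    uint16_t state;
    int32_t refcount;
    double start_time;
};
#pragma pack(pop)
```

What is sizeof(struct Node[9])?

684

Block: 0..8  h  (8B, 8-aligned); 8..12  c  (4B, 4-aligned); 12..16  -- padding (4B); 16..24  a  (8B, 8-aligned); 24..32  g  (8B, 8-aligned); sizeof = 32, alignof = 8
0..32  uid  (32B, 4-aligned)
32..37  pid  (5B, 1-aligned)
37..40  -- padding (3B)
40..48  rss  (8B, 4-aligned)
48..56  cpu  (8B, 4-aligned)
56..60  gid  (4B, 4-aligned)
60..62  state  (2B, 2-aligned)
62..64  -- padding (2B)
64..68  refcount  (4B, 4-aligned)
68..76  start_time  (8B, 4-aligned)
sizeof = 76, alignof = 4
array of 9: 9 × 76 = 684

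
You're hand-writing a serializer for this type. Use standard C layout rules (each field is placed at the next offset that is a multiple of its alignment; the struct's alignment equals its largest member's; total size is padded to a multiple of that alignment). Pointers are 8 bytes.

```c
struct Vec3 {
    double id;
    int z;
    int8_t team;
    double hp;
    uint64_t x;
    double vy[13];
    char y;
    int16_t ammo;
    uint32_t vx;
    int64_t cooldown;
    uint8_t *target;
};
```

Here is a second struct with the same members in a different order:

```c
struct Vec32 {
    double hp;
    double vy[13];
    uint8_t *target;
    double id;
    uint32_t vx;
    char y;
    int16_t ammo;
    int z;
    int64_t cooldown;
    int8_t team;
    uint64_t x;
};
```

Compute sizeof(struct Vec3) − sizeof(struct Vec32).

id at 0 (size 8, align 8) → ends 8
z at 8 (size 4, align 4) → ends 12
team at 12 (size 1, align 1) → ends 13
pad 3 to align 8 for hp
hp at 16 (size 8, align 8) → ends 24
x at 24 (size 8, align 8) → ends 32
vy at 32 (size 104, align 8) → ends 136
y at 136 (size 1, align 1) → ends 137
pad 1 to align 2 for ammo
ammo at 138 (size 2, align 2) → ends 140
vx at 140 (size 4, align 4) → ends 144
cooldown at 144 (size 8, align 8) → ends 152
target at 152 (size 8, align 8) → ends 160
total 160 bytes, alignment 8
— Vec32 —
hp at 0 (size 8, align 8) → ends 8
vy at 8 (size 104, align 8) → ends 112
target at 112 (size 8, align 8) → ends 120
id at 120 (size 8, align 8) → ends 128
vx at 128 (size 4, align 4) → ends 132
y at 132 (size 1, align 1) → ends 133
pad 1 to align 2 for ammo
ammo at 134 (size 2, align 2) → ends 136
z at 136 (size 4, align 4) → ends 140
pad 4 to align 8 for cooldown
cooldown at 144 (size 8, align 8) → ends 152
team at 152 (size 1, align 1) → ends 153
pad 7 to align 8 for x
x at 160 (size 8, align 8) → ends 168
total 168 bytes, alignment 8
160 − 168 = -8

-8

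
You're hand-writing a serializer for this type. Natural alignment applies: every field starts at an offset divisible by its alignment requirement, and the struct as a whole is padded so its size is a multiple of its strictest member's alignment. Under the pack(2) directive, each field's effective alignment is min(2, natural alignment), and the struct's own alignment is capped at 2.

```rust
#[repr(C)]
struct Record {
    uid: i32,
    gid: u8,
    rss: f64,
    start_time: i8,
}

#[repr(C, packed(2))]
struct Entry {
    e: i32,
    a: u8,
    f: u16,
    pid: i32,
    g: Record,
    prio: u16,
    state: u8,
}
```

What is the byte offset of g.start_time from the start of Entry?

28

Record: 0..4  uid  (4B, 4-aligned); 4..5  gid  (1B, 1-aligned); 5..8  -- padding (3B); 8..16  rss  (8B, 8-aligned); 16..17  start_time  (1B, 1-aligned); 17..24  -- tail padding (7B); sizeof = 24, alignof = 8
0..4  e  (4B, 2-aligned)
4..5  a  (1B, 1-aligned)
5..6  -- padding (1B)
6..8  f  (2B, 2-aligned)
8..12  pid  (4B, 2-aligned)
12..36  g  (24B, 2-aligned)
within Record: start_time at 16
12 + 16 = 28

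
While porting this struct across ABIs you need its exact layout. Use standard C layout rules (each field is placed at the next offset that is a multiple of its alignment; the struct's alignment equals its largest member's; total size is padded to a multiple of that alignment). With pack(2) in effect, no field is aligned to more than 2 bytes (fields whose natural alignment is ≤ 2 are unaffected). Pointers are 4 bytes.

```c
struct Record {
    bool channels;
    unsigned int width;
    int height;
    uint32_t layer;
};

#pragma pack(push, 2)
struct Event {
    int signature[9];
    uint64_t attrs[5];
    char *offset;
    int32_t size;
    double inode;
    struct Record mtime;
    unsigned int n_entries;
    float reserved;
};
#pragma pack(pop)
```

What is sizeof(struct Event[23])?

2668

Record: @0: channels [1B, align 1] → 1; +3 pad (align 4); @4: width [4B, align 4] → 8; @8: height [4B, align 4] → 12; @12: layer [4B, align 4] → 16; size 16, align 4
@0: signature [36B, align 2] → 36
@36: attrs [40B, align 2] → 76
@76: offset [4B, align 2] → 80
@80: size [4B, align 2] → 84
@84: inode [8B, align 2] → 92
@92: mtime [16B, align 2] → 108
@108: n_entries [4B, align 2] → 112
@112: reserved [4B, align 2] → 116
size 116, align 2
array of 23: 23 × 116 = 2668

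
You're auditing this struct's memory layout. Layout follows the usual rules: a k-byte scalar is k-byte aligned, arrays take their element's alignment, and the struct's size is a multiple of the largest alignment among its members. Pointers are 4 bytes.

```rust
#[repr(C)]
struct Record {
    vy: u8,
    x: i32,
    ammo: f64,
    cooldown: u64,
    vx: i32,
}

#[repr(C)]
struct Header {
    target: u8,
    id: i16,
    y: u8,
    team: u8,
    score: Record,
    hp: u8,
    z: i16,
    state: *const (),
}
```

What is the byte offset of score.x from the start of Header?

Record: 0..1  vy  (1B, 1-aligned); 1..4  -- padding (3B); 4..8  x  (4B, 4-aligned); 8..16  ammo  (8B, 8-aligned); 16..24  cooldown  (8B, 8-aligned); 24..28  vx  (4B, 4-aligned); 28..32  -- tail padding (4B); sizeof = 32, alignof = 8
0..1  target  (1B, 1-aligned)
1..2  -- padding (1B)
2..4  id  (2B, 2-aligned)
4..5  y  (1B, 1-aligned)
5..6  team  (1B, 1-aligned)
6..8  -- padding (2B)
8..40  score  (32B, 8-aligned)
within Record: x at 4
8 + 4 = 12

12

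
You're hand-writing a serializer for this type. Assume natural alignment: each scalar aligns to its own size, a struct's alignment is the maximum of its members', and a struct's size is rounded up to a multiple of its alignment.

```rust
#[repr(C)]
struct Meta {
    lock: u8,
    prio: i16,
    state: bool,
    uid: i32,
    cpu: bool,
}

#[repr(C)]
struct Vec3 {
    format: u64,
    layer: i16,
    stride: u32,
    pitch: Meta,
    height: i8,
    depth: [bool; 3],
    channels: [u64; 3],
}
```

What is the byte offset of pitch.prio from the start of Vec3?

18

Meta: lock at 0 (size 1, align 1) → ends 1; pad 1 to align 2 for prio; prio at 2 (size 2, align 2) → ends 4; state at 4 (size 1, align 1) → ends 5; pad 3 to align 4 for uid; uid at 8 (size 4, align 4) → ends 12; cpu at 12 (size 1, align 1) → ends 13; tail pad 3 to reach multiple of 4; total 16 bytes, alignment 4
format at 0 (size 8, align 8) → ends 8
layer at 8 (size 2, align 2) → ends 10
pad 2 to align 4 for stride
stride at 12 (size 4, align 4) → ends 16
pitch at 16 (size 16, align 4) → ends 32
within Meta: prio at 2
16 + 2 = 18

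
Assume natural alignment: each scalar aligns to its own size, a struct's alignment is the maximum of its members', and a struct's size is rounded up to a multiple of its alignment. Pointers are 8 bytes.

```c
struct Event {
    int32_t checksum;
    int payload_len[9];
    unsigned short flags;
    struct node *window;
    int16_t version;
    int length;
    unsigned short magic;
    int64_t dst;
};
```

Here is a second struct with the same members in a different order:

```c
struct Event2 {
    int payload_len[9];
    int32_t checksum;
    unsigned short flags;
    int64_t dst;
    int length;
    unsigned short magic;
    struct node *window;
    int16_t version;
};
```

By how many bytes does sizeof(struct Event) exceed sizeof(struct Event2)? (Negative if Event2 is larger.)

@0: checksum [4B, align 4] → 4
@4: payload_len [36B, align 4] → 40
@40: flags [2B, align 2] → 42
+6 pad (align 8)
@48: window [8B, align 8] → 56
@56: version [2B, align 2] → 58
+2 pad (align 4)
@60: length [4B, align 4] → 64
@64: magic [2B, align 2] → 66
+6 pad (align 8)
@72: dst [8B, align 8] → 80
size 80, align 8
— Event2 —
@0: payload_len [36B, align 4] → 36
@36: checksum [4B, align 4] → 40
@40: flags [2B, align 2] → 42
+6 pad (align 8)
@48: dst [8B, align 8] → 56
@56: length [4B, align 4] → 60
@60: magic [2B, align 2] → 62
+2 pad (align 8)
@64: window [8B, align 8] → 72
@72: version [2B, align 2] → 74
+6 tail pad (align 8)
size 80, align 8
80 − 80 = 0

0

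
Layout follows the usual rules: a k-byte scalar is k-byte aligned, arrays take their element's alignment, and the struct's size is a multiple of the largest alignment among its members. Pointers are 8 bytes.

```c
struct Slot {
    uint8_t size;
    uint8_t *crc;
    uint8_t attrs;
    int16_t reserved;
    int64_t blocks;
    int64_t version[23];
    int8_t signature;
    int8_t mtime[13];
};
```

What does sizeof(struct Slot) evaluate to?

232

@0: size [1B, align 1] → 1
+7 pad (align 8)
@8: crc [8B, align 8] → 16
@16: attrs [1B, align 1] → 17
+1 pad (align 2)
@18: reserved [2B, align 2] → 20
+4 pad (align 8)
@24: blocks [8B, align 8] → 32
@32: version [184B, align 8] → 216
@216: signature [1B, align 1] → 217
@217: mtime [13B, align 1] → 230
+2 tail pad (align 8)
size 232, align 8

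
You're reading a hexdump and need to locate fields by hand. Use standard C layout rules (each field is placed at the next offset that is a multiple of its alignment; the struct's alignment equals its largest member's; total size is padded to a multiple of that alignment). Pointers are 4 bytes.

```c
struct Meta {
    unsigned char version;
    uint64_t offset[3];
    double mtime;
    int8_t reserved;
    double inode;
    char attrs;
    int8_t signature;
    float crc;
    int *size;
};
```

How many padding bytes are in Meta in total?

@0: version [1B, align 1] → 1
+7 pad (align 8)
@8: offset [24B, align 8] → 32
@32: mtime [8B, align 8] → 40
@40: reserved [1B, align 1] → 41
+7 pad (align 8)
@48: inode [8B, align 8] → 56
@56: attrs [1B, align 1] → 57
@57: signature [1B, align 1] → 58
+2 pad (align 4)
@60: crc [4B, align 4] → 64
@64: size [4B, align 4] → 68
+4 tail pad (align 8)
size 72, align 8
data bytes 52, size 72 → padding 20

20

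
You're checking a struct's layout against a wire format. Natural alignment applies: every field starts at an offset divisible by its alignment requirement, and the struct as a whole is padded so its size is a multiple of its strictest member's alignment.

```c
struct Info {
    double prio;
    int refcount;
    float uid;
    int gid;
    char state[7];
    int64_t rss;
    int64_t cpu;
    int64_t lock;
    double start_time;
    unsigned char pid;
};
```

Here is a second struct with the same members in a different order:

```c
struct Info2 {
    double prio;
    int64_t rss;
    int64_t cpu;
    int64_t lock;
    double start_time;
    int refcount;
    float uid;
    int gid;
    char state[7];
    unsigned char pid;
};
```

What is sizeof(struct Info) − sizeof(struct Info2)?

8

@0: prio [8B, align 8] → 8
@8: refcount [4B, align 4] → 12
@12: uid [4B, align 4] → 16
@16: gid [4B, align 4] → 20
@20: state [7B, align 1] → 27
+5 pad (align 8)
@32: rss [8B, align 8] → 40
@40: cpu [8B, align 8] → 48
@48: lock [8B, align 8] → 56
@56: start_time [8B, align 8] → 64
@64: pid [1B, align 1] → 65
+7 tail pad (align 8)
size 72, align 8
— Info2 —
@0: prio [8B, align 8] → 8
@8: rss [8B, align 8] → 16
@16: cpu [8B, align 8] → 24
@24: lock [8B, align 8] → 32
@32: start_time [8B, align 8] → 40
@40: refcount [4B, align 4] → 44
@44: uid [4B, align 4] → 48
@48: gid [4B, align 4] → 52
@52: state [7B, align 1] → 59
@59: pid [1B, align 1] → 60
+4 tail pad (align 8)
size 64, align 8
72 − 64 = 8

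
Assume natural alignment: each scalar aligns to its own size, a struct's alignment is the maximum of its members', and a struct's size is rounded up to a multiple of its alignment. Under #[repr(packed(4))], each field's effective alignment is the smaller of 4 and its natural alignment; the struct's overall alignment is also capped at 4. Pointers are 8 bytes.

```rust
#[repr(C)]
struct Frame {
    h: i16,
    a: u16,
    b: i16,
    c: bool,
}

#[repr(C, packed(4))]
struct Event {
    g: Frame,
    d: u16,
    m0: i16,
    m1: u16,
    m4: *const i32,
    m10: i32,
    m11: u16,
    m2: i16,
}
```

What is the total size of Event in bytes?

Frame: @0: h [2B, align 2] → 2; @2: a [2B, align 2] → 4; @4: b [2B, align 2] → 6; @6: c [1B, align 1] → 7; +1 tail pad (align 2); size 8, align 2
@0: g [8B, align 2] → 8
@8: d [2B, align 2] → 10
@10: m0 [2B, align 2] → 12
@12: m1 [2B, align 2] → 14
+2 pad (align 4)
@16: m4 [8B, align 4] → 24
@24: m10 [4B, align 4] → 28
@28: m11 [2B, align 2] → 30
@30: m2 [2B, align 2] → 32
size 32, align 4

32 bytes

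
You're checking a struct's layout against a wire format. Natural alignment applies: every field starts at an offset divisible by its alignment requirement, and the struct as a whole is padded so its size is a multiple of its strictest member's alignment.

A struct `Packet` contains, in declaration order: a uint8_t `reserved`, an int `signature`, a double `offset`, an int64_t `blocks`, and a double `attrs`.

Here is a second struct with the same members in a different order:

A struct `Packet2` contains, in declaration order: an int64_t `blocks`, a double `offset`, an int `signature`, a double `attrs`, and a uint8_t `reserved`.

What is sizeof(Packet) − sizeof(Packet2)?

-8

@0: reserved [1B, align 1] → 1
+3 pad (align 4)
@4: signature [4B, align 4] → 8
@8: offset [8B, align 8] → 16
@16: blocks [8B, align 8] → 24
@24: attrs [8B, align 8] → 32
size 32, align 8
— Packet2 —
@0: blocks [8B, align 8] → 8
@8: offset [8B, align 8] → 16
@16: signature [4B, align 4] → 20
+4 pad (align 8)
@24: attrs [8B, align 8] → 32
@32: reserved [1B, align 1] → 33
+7 tail pad (align 8)
size 40, align 8
32 − 40 = -8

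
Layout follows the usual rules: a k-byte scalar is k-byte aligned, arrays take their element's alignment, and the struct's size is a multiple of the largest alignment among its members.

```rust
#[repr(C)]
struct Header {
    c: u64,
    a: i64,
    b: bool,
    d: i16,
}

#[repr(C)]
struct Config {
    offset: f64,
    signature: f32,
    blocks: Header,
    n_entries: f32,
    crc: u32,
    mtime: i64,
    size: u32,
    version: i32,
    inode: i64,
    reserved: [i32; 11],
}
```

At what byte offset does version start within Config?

60

Header: @0: c [8B, align 8] → 8; @8: a [8B, align 8] → 16; @16: b [1B, align 1] → 17; +1 pad (align 2); @18: d [2B, align 2] → 20; +4 tail pad (align 8); size 24, align 8
@0: offset [8B, align 8] → 8
@8: signature [4B, align 4] → 12
+4 pad (align 8)
@16: blocks [24B, align 8] → 40
@40: n_entries [4B, align 4] → 44
@44: crc [4B, align 4] → 48
@48: mtime [8B, align 8] → 56
@56: size [4B, align 4] → 60
@60: version [4B, align 4] → 64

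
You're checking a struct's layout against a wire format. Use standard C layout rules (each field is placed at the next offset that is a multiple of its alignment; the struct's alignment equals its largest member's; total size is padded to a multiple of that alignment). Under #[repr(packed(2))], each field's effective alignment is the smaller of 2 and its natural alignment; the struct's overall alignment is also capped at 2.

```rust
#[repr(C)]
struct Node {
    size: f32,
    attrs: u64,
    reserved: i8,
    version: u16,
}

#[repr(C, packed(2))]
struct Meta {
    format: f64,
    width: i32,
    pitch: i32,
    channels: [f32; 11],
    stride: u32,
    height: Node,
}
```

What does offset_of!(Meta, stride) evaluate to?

60

Node: @0: size [4B, align 4] → 4; +4 pad (align 8); @8: attrs [8B, align 8] → 16; @16: reserved [1B, align 1] → 17; +1 pad (align 2); @18: version [2B, align 2] → 20; +4 tail pad (align 8); size 24, align 8
@0: format [8B, align 2] → 8
@8: width [4B, align 2] → 12
@12: pitch [4B, align 2] → 16
@16: channels [44B, align 2] → 60
@60: stride [4B, align 2] → 64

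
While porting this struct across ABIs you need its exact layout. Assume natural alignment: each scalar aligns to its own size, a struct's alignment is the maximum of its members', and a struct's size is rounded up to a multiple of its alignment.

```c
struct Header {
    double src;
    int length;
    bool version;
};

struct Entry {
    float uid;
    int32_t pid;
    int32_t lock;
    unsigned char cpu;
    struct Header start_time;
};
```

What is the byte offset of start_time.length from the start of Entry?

24

Header: src at 0 (size 8, align 8) → ends 8; length at 8 (size 4, align 4) → ends 12; version at 12 (size 1, align 1) → ends 13; tail pad 3 to reach multiple of 8; total 16 bytes, alignment 8
uid at 0 (size 4, align 4) → ends 4
pid at 4 (size 4, align 4) → ends 8
lock at 8 (size 4, align 4) → ends 12
cpu at 12 (size 1, align 1) → ends 13
pad 3 to align 8 for start_time
start_time at 16 (size 16, align 8) → ends 32
within Header: length at 8
16 + 8 = 24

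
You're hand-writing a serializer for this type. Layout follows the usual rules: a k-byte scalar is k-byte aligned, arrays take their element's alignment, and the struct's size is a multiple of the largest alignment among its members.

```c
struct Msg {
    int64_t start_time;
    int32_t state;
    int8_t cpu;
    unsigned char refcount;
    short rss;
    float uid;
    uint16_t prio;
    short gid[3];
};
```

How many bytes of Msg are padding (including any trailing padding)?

0..8  start_time  (8B, 8-aligned)
8..12  state  (4B, 4-aligned)
12..13  cpu  (1B, 1-aligned)
13..14  refcount  (1B, 1-aligned)
14..16  rss  (2B, 2-aligned)
16..20  uid  (4B, 4-aligned)
20..22  prio  (2B, 2-aligned)
22..28  gid  (6B, 2-aligned)
28..32  -- tail padding (4B)
sizeof = 32, alignof = 8
data bytes 28, size 32 → padding 4

4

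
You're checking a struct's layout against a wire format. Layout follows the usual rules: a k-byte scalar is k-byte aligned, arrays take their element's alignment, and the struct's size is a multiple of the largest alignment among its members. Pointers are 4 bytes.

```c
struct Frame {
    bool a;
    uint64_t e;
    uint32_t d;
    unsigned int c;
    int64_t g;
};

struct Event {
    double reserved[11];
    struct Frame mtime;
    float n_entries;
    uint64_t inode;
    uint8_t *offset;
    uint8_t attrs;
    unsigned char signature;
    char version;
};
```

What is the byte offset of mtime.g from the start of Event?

112

Frame: 0..1  a  (1B, 1-aligned); 1..8  -- padding (7B); 8..16  e  (8B, 8-aligned); 16..20  d  (4B, 4-aligned); 20..24  c  (4B, 4-aligned); 24..32  g  (8B, 8-aligned); sizeof = 32, alignof = 8
0..88  reserved  (88B, 8-aligned)
88..120  mtime  (32B, 8-aligned)
within Frame: g at 24
88 + 24 = 112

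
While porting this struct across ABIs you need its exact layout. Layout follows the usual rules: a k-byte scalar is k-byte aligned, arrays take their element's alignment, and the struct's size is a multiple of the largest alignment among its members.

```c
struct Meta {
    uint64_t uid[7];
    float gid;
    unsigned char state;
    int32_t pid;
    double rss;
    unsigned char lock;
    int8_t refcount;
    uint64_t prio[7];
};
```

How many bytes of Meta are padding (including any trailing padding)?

13

0..56  uid  (56B, 8-aligned)
56..60  gid  (4B, 4-aligned)
60..61  state  (1B, 1-aligned)
61..64  -- padding (3B)
64..68  pid  (4B, 4-aligned)
68..72  -- padding (4B)
72..80  rss  (8B, 8-aligned)
80..81  lock  (1B, 1-aligned)
81..82  refcount  (1B, 1-aligned)
82..88  -- padding (6B)
88..144  prio  (56B, 8-aligned)
sizeof = 144, alignof = 8
data bytes 131, size 144 → padding 13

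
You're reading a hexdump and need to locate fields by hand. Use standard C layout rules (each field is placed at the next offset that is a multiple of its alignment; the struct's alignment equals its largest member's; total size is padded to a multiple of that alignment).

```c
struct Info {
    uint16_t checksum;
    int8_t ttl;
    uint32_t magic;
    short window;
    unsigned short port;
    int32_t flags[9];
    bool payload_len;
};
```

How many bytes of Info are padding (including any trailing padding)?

0..2  checksum  (2B, 2-aligned)
2..3  ttl  (1B, 1-aligned)
3..4  -- padding (1B)
4..8  magic  (4B, 4-aligned)
8..10  window  (2B, 2-aligned)
10..12  port  (2B, 2-aligned)
12..48  flags  (36B, 4-aligned)
48..49  payload_len  (1B, 1-aligned)
49..52  -- tail padding (3B)
sizeof = 52, alignof = 4
data bytes 48, size 52 → padding 4

4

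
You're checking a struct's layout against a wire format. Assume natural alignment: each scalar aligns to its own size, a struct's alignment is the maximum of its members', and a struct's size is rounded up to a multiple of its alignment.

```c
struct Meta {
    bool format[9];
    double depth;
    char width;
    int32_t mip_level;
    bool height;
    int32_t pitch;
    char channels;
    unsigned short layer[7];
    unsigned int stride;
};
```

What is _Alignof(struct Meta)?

member alignments: format=1, depth=8, width=1, mip_level=4, height=1, pitch=4, channels=1, layer=2, stride=4
max = 8

8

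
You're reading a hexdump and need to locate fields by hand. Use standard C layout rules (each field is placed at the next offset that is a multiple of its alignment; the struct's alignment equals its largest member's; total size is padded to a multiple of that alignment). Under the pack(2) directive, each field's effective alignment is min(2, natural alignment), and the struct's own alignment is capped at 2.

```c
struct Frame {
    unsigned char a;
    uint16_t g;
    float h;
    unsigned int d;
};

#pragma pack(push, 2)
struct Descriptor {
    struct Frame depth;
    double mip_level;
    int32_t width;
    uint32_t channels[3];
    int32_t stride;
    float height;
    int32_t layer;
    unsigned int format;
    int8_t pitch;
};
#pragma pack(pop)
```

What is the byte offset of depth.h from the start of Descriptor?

Frame: @0: a [1B, align 1] → 1; +1 pad (align 2); @2: g [2B, align 2] → 4; @4: h [4B, align 4] → 8; @8: d [4B, align 4] → 12; size 12, align 4
@0: depth [12B, align 2] → 12
within Frame: h at 4
0 + 4 = 4

4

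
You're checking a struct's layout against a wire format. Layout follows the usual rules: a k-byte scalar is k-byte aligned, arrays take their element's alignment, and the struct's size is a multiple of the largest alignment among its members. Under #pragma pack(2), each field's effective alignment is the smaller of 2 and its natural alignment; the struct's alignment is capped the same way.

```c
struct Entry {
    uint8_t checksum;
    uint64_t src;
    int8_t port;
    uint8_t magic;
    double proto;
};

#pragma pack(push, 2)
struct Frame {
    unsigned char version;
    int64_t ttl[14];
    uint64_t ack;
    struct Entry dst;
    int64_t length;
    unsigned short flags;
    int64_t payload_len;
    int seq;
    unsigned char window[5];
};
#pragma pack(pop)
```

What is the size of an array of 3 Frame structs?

Entry: @0: checksum [1B, align 1] → 1; +7 pad (align 8); @8: src [8B, align 8] → 16; @16: port [1B, align 1] → 17; @17: magic [1B, align 1] → 18; +6 pad (align 8); @24: proto [8B, align 8] → 32; size 32, align 8
@0: version [1B, align 1] → 1
+1 pad (align 2)
@2: ttl [112B, align 2] → 114
@114: ack [8B, align 2] → 122
@122: dst [32B, align 2] → 154
@154: length [8B, align 2] → 162
@162: flags [2B, align 2] → 164
@164: payload_len [8B, align 2] → 172
@172: seq [4B, align 2] → 176
@176: window [5B, align 1] → 181
+1 tail pad (align 2)
size 182, align 2
array of 3: 3 × 182 = 546

546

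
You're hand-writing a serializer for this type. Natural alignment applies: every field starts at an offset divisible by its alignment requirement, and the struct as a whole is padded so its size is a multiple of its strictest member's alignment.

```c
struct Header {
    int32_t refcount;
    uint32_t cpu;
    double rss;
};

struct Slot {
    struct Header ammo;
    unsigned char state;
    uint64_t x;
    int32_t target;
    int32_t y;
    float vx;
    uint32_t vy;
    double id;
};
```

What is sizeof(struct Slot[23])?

1288

Header: 0..4  refcount  (4B, 4-aligned); 4..8  cpu  (4B, 4-aligned); 8..16  rss  (8B, 8-aligned); sizeof = 16, alignof = 8
0..16  ammo  (16B, 8-aligned)
16..17  state  (1B, 1-aligned)
17..24  -- padding (7B)
24..32  x  (8B, 8-aligned)
32..36  target  (4B, 4-aligned)
36..40  y  (4B, 4-aligned)
40..44  vx  (4B, 4-aligned)
44..48  vy  (4B, 4-aligned)
48..56  id  (8B, 8-aligned)
sizeof = 56, alignof = 8
array of 23: 23 × 56 = 1288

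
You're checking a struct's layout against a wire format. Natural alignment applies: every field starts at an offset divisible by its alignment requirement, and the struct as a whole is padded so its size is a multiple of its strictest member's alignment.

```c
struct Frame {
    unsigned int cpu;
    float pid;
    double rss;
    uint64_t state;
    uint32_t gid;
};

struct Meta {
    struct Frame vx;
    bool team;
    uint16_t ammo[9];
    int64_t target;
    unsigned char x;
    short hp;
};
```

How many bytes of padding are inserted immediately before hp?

1

Frame: cpu at 0 (size 4, align 4) → ends 4; pid at 4 (size 4, align 4) → ends 8; rss at 8 (size 8, align 8) → ends 16; state at 16 (size 8, align 8) → ends 24; gid at 24 (size 4, align 4) → ends 28; tail pad 4 to reach multiple of 8; total 32 bytes, alignment 8
vx at 0 (size 32, align 8) → ends 32
team at 32 (size 1, align 1) → ends 33
pad 1 to align 2 for ammo
ammo at 34 (size 18, align 2) → ends 52
pad 4 to align 8 for target
target at 56 (size 8, align 8) → ends 64
x at 64 (size 1, align 1) → ends 65
pad 1 to align 2 for hp
hp at 66 (size 2, align 2) → ends 68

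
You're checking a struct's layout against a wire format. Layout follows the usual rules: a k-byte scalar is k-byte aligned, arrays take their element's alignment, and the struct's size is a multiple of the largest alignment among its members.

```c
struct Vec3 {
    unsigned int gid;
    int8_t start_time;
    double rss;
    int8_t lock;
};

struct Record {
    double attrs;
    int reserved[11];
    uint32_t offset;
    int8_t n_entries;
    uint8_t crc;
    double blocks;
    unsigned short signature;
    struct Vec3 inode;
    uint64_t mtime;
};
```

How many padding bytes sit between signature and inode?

6

Vec3: 0..4  gid  (4B, 4-aligned); 4..5  start_time  (1B, 1-aligned); 5..8  -- padding (3B); 8..16  rss  (8B, 8-aligned); 16..17  lock  (1B, 1-aligned); 17..24  -- tail padding (7B); sizeof = 24, alignof = 8
0..8  attrs  (8B, 8-aligned)
8..52  reserved  (44B, 4-aligned)
52..56  offset  (4B, 4-aligned)
56..57  n_entries  (1B, 1-aligned)
57..58  crc  (1B, 1-aligned)
58..64  -- padding (6B)
64..72  blocks  (8B, 8-aligned)
72..74  signature  (2B, 2-aligned)
74..80  -- padding (6B)
80..104  inode  (24B, 8-aligned)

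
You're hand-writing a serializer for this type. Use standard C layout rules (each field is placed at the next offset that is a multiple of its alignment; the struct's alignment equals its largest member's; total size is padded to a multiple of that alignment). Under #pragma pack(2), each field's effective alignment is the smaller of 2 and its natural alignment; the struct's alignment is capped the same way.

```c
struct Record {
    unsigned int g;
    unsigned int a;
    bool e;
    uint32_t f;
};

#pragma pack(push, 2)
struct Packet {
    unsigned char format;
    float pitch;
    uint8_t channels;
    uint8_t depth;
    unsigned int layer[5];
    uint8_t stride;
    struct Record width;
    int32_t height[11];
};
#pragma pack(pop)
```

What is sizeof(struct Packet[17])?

Record: 0..4  g  (4B, 4-aligned); 4..8  a  (4B, 4-aligned); 8..9  e  (1B, 1-aligned); 9..12  -- padding (3B); 12..16  f  (4B, 4-aligned); sizeof = 16, alignof = 4
0..1  format  (1B, 1-aligned)
1..2  -- padding (1B)
2..6  pitch  (4B, 2-aligned)
6..7  channels  (1B, 1-aligned)
7..8  depth  (1B, 1-aligned)
8..28  layer  (20B, 2-aligned)
28..29  stride  (1B, 1-aligned)
29..30  -- padding (1B)
30..46  width  (16B, 2-aligned)
46..90  height  (44B, 2-aligned)
sizeof = 90, alignof = 2
array of 17: 17 × 90 = 1530

1530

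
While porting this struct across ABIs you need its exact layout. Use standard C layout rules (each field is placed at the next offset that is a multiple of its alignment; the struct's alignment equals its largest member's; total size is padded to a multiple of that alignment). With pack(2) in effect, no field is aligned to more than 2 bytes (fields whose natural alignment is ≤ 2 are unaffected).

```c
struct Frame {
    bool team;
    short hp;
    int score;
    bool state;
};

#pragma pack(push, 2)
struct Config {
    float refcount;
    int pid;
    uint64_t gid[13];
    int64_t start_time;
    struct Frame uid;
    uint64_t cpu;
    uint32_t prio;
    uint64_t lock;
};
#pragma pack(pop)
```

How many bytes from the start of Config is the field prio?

140

Frame: team at 0 (size 1, align 1) → ends 1; pad 1 to align 2 for hp; hp at 2 (size 2, align 2) → ends 4; score at 4 (size 4, align 4) → ends 8; state at 8 (size 1, align 1) → ends 9; tail pad 3 to reach multiple of 4; total 12 bytes, alignment 4
refcount at 0 (size 4, align 2) → ends 4
pid at 4 (size 4, align 2) → ends 8
gid at 8 (size 104, align 2) → ends 112
start_time at 112 (size 8, align 2) → ends 120
uid at 120 (size 12, align 2) → ends 132
cpu at 132 (size 8, align 2) → ends 140
prio at 140 (size 4, align 2) → ends 144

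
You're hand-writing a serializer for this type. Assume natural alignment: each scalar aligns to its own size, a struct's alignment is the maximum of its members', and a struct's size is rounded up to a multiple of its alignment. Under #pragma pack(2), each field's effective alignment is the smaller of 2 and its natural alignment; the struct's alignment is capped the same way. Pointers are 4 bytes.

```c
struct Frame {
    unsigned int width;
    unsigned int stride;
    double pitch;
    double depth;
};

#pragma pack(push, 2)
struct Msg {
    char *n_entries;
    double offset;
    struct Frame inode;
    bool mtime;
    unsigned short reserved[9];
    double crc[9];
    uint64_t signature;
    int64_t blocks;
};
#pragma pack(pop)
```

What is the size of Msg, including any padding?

Frame: width at 0 (size 4, align 4) → ends 4; stride at 4 (size 4, align 4) → ends 8; pitch at 8 (size 8, align 8) → ends 16; depth at 16 (size 8, align 8) → ends 24; total 24 bytes, alignment 8
n_entries at 0 (size 4, align 2) → ends 4
offset at 4 (size 8, align 2) → ends 12
inode at 12 (size 24, align 2) → ends 36
mtime at 36 (size 1, align 1) → ends 37
pad 1 to align 2 for reserved
reserved at 38 (size 18, align 2) → ends 56
crc at 56 (size 72, align 2) → ends 128
signature at 128 (size 8, align 2) → ends 136
blocks at 136 (size 8, align 2) → ends 144
total 144 bytes, alignment 2

144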